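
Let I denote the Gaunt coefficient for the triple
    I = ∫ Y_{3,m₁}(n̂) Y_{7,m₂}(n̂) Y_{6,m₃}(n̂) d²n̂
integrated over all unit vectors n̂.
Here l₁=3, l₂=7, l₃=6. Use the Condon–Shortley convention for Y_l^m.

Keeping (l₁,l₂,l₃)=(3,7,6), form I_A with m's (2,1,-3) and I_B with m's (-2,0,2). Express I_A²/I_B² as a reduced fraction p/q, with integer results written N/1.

1521/1400

Shared (l₁,l₂,l₃)=(3,7,6): N and (l;000)² cancel in I_A²/I_B².
A: Δ = 4!·2!·10!/17! = 1/2042040; Racah Σ t=0..1: t=0:+1/1935360 t=1:−1/362880 = -13/5806080; ⇒ 3j(3 7 6; 2 1 -3)² = 195/10472, sgn +1
B: Δ = 4!·2!·10!/17! = 1/2042040; Racah Σ t=3..4: t=3:−1/207360 t=4:+1/725760 = -1/290304; ⇒ 3j(3 7 6; -2 0 2)² = 125/7293, sgn -1
I_A²/I_B² = (195/10472)/(125/7293) = 1521/1400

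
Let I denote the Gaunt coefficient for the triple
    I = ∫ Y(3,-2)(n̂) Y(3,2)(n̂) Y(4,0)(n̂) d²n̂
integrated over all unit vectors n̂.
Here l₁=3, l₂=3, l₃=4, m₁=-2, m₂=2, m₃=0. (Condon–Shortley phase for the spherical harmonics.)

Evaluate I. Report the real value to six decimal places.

Checks pass: Σm=0; 10 even; l₃=4∈[0,6].
(2·3+1)(2·3+1)(2·4+1) = 441
Δ: 2! 4! 4! / 11! → 1/34650
sum: t=0:+1/72 t=1:−1/16 t=2:+1/72 = -5/144
3j²(3 3 4; 0 0 0) = Δ·Π!·Σ² = 2/77  (sign -1)
sum: t=1:−1/576 t=2:+1/72 = 7/576
3j²(3 3 4; -2 2 0) = Δ·Π!·Σ² = 7/198  (sign +1)
combine: 4πI² = 441·2/77·7/198 = 49/121
take √, sign -1: I = -0.17951487

-0.179515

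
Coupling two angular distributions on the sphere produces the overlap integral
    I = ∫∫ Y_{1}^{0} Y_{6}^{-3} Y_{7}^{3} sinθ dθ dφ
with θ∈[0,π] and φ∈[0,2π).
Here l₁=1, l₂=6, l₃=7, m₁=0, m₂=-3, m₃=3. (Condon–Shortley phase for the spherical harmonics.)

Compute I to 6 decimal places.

-0.221293

Checks pass: Σm=0; 14 even; l₃=7∈[5,7].
(2·1+1)(2·6+1)(2·7+1) = 585
Δ: 0! 2! 12! / 15! → 1/1365
sum: t=0:+1/518400 = 1/518400
3j²(1 6 7; 0 0 0) = Δ·Π!·Σ² = 7/195  (sign -1)
sum: t=0:+1/2177280 = 1/2177280
3j²(1 6 7; 0 -3 3) = Δ·Π!·Σ² = 8/273  (sign +1)
combine: 4πI² = 585·7/195·8/273 = 8/13
take √, sign -1: I = -0.22129336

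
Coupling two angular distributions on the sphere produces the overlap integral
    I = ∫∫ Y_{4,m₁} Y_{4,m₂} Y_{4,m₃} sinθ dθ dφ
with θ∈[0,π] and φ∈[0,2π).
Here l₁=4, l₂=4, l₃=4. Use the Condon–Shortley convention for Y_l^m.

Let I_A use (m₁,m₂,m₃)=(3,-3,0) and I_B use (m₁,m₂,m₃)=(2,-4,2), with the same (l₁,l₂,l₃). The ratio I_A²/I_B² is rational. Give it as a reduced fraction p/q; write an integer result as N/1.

l's match ⇒ only the (l;m) 3-j factors differ between A and B.
A: triangle coeff Δ(4,4,4) = 1/450450; Σ_t [0,1]: t=0:+1/864 t=1:−1/3456 = 1/1152; (3j)²=7/286 [(4 4 4; 3 -3 0)], sign=+1
B: triangle coeff Δ(4,4,4) = 1/450450; Σ_t [0,0]: t=0:+1/2304 = 1/2304; (3j)²=5/143 [(4 4 4; 2 -4 2)], sign=+1
I_A²/I_B² = (7/286)/(5/143) = 7/10

7/10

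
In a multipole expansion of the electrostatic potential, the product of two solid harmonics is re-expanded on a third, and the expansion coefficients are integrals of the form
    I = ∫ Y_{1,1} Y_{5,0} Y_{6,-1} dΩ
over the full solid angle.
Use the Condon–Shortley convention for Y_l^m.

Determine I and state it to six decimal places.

m-sum 0 ✓  L=12 even ✓  4≤6≤6 ✓
Π(2lᵢ+1) = 3×11×13 = 429
triangle coeff Δ(1,5,6) = 1/858
Σ_t [0,0]: t=0:+1/14400 = 1/14400
(3j)²=6/143 [(1 5 6; 0 0 0)], sign=+1
Σ_t [0,0]: t=0:+1/28800 = 1/28800
(3j)²=7/286 [(1 5 6; 1 0 -1)], sign=-1
⇒ 4πI² = 63/143
I = (-1)√(63/143/(4π)) = -0.18723944

-0.187239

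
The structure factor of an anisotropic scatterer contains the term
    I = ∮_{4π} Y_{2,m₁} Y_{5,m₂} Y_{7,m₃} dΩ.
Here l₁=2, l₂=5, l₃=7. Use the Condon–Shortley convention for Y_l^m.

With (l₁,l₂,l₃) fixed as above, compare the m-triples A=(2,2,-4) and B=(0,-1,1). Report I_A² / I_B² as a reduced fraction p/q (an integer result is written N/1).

Same 2,5,7: normalisation and zero-m 3j drop out of the ratio.
A: Δ: 0! 4! 10! / 15! → 1/15015; sum: t=0:+1/725760 = 1/725760; 3j²(2 5 7; 2 2 -4) = Δ·Π!·Σ² = 2/91  (sign -1)
B: Δ: 0! 4! 10! / 15! → 1/15015; sum: t=0:+1/69120 = 1/69120; 3j²(2 5 7; 0 -1 1) = Δ·Π!·Σ² = 4/143  (sign +1)
I_A²/I_B² = (2/91)/(4/143) = 11/14

11/14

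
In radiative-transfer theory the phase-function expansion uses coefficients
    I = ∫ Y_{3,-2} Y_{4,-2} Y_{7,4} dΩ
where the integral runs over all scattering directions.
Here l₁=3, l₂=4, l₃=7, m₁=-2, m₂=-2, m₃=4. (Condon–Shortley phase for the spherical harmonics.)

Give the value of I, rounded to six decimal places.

0.250850

m-sum 0 ✓  L=14 even ✓  1≤7≤7 ✓
Π(2lᵢ+1) = 7×9×15 = 945
triangle coeff Δ(3,4,7) = 1/45045
Σ_t [0,0]: t=0:+1/20736 = 1/20736
(3j)²=35/1287 [(3 4 7; 0 0 0)], sign=-1
Σ_t [0,0]: t=0:+1/172800 = 1/172800
(3j)²=2/65 [(3 4 7; -2 -2 4)], sign=-1
⇒ 4πI² = 1470/1859
I = (+1)√(1470/1859/(4π)) = 0.25084996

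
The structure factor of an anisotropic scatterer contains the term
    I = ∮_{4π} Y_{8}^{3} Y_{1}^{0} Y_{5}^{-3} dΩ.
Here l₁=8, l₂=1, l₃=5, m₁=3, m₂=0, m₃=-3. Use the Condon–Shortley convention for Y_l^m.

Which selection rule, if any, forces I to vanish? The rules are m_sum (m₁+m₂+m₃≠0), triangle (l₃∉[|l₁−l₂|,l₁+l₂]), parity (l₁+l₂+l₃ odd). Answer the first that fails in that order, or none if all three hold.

Σmᵢ = 0  ✓
l₃∈[|l₁−l₂|,l₁+l₂]=[7,9], have l₃=5  ✗
Σlᵢ = 14 ⇒ even

triangle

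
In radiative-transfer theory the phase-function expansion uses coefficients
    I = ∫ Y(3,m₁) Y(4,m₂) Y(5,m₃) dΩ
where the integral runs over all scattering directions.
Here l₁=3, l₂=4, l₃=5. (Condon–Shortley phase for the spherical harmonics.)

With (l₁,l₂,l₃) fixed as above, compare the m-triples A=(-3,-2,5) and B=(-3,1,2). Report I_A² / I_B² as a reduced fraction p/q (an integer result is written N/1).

Same 3,4,5: normalisation and zero-m 3j drop out of the ratio.
A: Δ: 2! 4! 6! / 13! → 1/180180; sum: t=2:+1/34560 = 1/34560; 3j²(3 4 5; -3 -2 5) = Δ·Π!·Σ² = 5/286  (sign +1)
B: Δ: 2! 4! 6! / 13! → 1/180180; sum: t=2:+1/1728 = 1/1728; 3j²(3 4 5; -3 1 2) = Δ·Π!·Σ² = 25/858  (sign -1)
I_A²/I_B² = (5/286)/(25/858) = 3/5

3/5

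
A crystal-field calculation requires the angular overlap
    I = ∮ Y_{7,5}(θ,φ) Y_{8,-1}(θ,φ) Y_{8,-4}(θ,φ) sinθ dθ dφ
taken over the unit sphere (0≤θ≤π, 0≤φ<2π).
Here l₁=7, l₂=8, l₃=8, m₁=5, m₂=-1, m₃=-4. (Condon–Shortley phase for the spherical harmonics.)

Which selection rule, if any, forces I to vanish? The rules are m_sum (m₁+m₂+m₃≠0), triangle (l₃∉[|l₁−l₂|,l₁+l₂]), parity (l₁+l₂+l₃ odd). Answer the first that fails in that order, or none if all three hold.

Σmᵢ = 0  ✓
l₃∈[|l₁−l₂|,l₁+l₂]=[1,15], have l₃=8  ✓
Σlᵢ = 23 ⇒ odd  ✗

parity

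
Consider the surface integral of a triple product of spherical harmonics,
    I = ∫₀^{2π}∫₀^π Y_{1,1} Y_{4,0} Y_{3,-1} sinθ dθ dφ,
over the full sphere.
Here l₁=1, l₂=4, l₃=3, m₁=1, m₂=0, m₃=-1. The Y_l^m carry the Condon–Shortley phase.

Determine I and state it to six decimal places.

m-sum 0 ✓  L=8 even ✓  3≤3≤5 ✓
Π(2lᵢ+1) = 3×9×7 = 189
triangle coeff Δ(1,4,3) = 1/252
Σ_t [1,1]: t=1:−1/36 = -1/36
(3j)²=4/63 [(1 4 3; 0 0 0)], sign=+1
Σ_t [0,0]: t=0:+1/96 = 1/96
(3j)²=1/42 [(1 4 3; 1 0 -1)], sign=+1
⇒ 4πI² = 2/7
I = (+1)√(2/7/(4π)) = 0.15078601

0.150786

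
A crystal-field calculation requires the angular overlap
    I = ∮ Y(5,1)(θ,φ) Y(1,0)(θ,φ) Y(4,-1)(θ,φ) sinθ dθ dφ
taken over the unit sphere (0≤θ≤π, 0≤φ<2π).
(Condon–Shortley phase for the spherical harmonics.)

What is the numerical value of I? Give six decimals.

-0.240571

m-sum 0 ✓  L=10 even ✓  4≤4≤6 ✓
Π(2lᵢ+1) = 11×3×9 = 297
triangle coeff Δ(5,1,4) = 1/495
Σ_t [1,1]: t=1:−1/576 = -1/576
(3j)²=5/99 [(5 1 4; 0 0 0)], sign=-1
Σ_t [1,1]: t=1:−1/720 = -1/720
(3j)²=8/165 [(5 1 4; 1 0 -1)], sign=+1
⇒ 4πI² = 8/11
I = (-1)√(8/11/(4π)) = -0.24057125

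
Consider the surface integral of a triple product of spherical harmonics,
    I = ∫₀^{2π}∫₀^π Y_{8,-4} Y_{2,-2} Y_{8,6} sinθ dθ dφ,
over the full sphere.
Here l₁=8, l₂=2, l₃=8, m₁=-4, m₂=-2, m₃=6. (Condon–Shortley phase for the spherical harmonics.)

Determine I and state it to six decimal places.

-0.126680

Checks pass: Σm=0; 18 even; l₃=8∈[6,10].
(2·8+1)(2·2+1)(2·8+1) = 1445
Δ: 2! 14! 2! / 19! → 1/348840
sum: t=0:+1/116121600 t=1:−1/25401600 t=2:+1/116121600 = -1/45158400
3j²(8 2 8; 0 0 0) = Δ·Π!·Σ² = 24/1615  (sign -1)
sum: t=0:+1/3832012800 = 1/3832012800
3j²(8 2 8; -4 -2 6) = Δ·Π!·Σ² = 91/9690  (sign +1)
combine: 4πI² = 1445·24/1615·91/9690 = 364/1805
take √, sign -1: I = -0.12667974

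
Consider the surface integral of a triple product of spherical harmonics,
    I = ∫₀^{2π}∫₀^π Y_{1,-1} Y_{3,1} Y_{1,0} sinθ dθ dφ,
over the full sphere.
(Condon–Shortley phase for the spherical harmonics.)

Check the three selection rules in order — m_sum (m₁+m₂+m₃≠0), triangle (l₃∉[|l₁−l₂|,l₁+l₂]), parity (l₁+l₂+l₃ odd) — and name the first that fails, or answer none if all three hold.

triangle

azimuthal sum: -1 + 1 + 0 = 0  ✓
2 ≤ 1 ≤ 4 (triangle on l)  ✗
L = 1 + 3 + 1 = 5 (odd)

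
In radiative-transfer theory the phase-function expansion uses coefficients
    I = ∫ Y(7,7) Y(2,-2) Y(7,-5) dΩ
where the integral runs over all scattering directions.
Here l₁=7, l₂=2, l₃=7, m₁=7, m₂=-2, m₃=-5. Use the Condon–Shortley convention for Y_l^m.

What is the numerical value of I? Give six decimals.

0.066694

Checks pass: Σm=0; 16 even; l₃=7∈[5,9].
(2·7+1)(2·2+1)(2·7+1) = 1125
Δ: 2! 12! 2! / 17! → 1/185640
sum: t=0:+1/2419200 t=1:−1/518400 t=2:+1/2419200 = -1/907200
3j²(7 2 7; 0 0 0) = Δ·Π!·Σ² = 56/3315  (sign +1)
sum: t=0:+1/1916006400 = 1/1916006400
3j²(7 2 7; 7 -2 -5) = Δ·Π!·Σ² = 1/340  (sign +1)
combine: 4πI² = 1125·56/3315·1/340 = 210/3757
take √, sign +1: I = 0.06669359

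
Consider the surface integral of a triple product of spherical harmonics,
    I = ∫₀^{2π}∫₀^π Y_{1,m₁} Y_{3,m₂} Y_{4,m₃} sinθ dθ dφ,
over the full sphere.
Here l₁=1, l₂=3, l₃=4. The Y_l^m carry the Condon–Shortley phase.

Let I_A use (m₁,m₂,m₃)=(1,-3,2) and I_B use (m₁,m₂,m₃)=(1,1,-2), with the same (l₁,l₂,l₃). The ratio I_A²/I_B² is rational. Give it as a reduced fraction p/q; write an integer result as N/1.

Shared (l₁,l₂,l₃)=(1,3,4): N and (l;000)² cancel in I_A²/I_B².
A: Δ = 0!·2!·6!/9! = 1/252; Racah Σ t=0..0: t=0:+1/1440 = 1/1440; ⇒ 3j(1 3 4; 1 -3 2)² = 1/252, sgn +1
B: Δ = 0!·2!·6!/9! = 1/252; Racah Σ t=0..0: t=0:+1/96 = 1/96; ⇒ 3j(1 3 4; 1 1 -2)² = 5/84, sgn +1
I_A²/I_B² = (1/252)/(5/84) = 1/15

1/15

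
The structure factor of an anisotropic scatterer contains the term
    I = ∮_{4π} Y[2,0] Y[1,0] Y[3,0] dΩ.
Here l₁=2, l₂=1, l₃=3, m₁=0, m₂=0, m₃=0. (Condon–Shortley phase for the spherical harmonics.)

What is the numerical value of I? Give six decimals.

m-sum 0 ✓  L=6 even ✓  1≤3≤3 ✓
Π(2lᵢ+1) = 5×3×7 = 105
triangle coeff Δ(2,1,3) = 1/105
Σ_t [0,0]: t=0:+1/4 = 1/4
(3j)²=3/35 [(2 1 3; 0 0 0)], sign=-1
(m-triple is (0,0,0) — same symbol as above.)
⇒ 4πI² = 27/35
I = (+1)√(27/35/(4π)) = 0.24776670

0.247767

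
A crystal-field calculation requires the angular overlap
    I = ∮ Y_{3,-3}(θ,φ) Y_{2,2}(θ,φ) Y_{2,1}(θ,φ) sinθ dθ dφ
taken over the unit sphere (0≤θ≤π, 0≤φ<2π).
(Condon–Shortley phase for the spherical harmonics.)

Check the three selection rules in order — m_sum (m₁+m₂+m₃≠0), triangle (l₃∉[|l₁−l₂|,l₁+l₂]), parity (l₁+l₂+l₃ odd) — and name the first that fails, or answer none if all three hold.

parity

azimuthal sum: -3 + 2 + 1 = 0  ✓
1 ≤ 2 ≤ 5 (triangle on l)  ✓
L = 3 + 2 + 2 = 7 (odd)  ✗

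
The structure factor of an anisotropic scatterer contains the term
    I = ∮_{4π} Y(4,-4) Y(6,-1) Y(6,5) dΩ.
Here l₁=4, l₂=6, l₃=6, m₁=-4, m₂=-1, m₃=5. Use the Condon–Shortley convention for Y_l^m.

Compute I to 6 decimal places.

-0.102536

Checks pass: Σm=0; 16 even; l₃=6∈[2,10].
(2·4+1)(2·6+1)(2·6+1) = 1521
Δ: 4! 4! 8! / 17! → 1/15315300
sum: t=0:+1/829440 t=1:−1/25920 t=2:+1/9216 t=3:−1/25920 t=4:+1/829440 = 7/207360
3j²(4 6 6; 0 0 0) = Δ·Π!·Σ² = 28/2431  (sign +1)
sum: t=4:+1/2903040 = 1/2903040
3j²(4 6 6; -4 -1 5) = Δ·Π!·Σ² = 5/663  (sign -1)
combine: 4πI² = 1521·28/2431·5/663 = 420/3179
take √, sign -1: I = -0.10253555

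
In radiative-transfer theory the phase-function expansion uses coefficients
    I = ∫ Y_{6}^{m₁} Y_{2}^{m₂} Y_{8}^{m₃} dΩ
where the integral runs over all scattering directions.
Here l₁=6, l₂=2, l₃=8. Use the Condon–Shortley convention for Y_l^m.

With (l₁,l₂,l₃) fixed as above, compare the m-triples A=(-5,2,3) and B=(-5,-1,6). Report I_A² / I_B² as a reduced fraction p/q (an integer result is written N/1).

5/728

l's match ⇒ only the (l;m) 3-j factors differ between A and B.
A: triangle coeff Δ(6,2,8) = 1/30940; Σ_t [0,0]: t=0:+1/958003200 = 1/958003200; (3j)²=1/6188 [(6 2 8; -5 2 3)], sign=-1
B: triangle coeff Δ(6,2,8) = 1/30940; Σ_t [0,0]: t=0:+1/239500800 = 1/239500800; (3j)²=2/85 [(6 2 8; -5 -1 6)], sign=+1
I_A²/I_B² = (1/6188)/(2/85) = 5/728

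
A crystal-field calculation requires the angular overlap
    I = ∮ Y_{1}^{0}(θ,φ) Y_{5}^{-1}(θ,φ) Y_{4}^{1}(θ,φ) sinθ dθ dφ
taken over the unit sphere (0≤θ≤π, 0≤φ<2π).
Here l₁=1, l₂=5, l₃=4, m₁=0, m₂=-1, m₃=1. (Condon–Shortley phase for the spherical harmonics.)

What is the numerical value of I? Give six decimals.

-0.240571

Rules hold: Σm=0, L=10 even, 4≤4≤6.
N = 3·11·9 = 297
Δ = 2!·0!·8!/11! = 1/495
Racah Σ t=1..1: t=1:−1/576 = -1/576
⇒ 3j(1 5 4; 0 0 0)² = 5/99, sgn -1
Racah Σ t=1..1: t=1:−1/720 = -1/720
⇒ 3j(1 5 4; 0 -1 1)² = 8/165, sgn +1
4πI² = N·(3j₀)²·(3jₘ)² = 8/11
I = -1·√(0.727273/4π) = -0.24057125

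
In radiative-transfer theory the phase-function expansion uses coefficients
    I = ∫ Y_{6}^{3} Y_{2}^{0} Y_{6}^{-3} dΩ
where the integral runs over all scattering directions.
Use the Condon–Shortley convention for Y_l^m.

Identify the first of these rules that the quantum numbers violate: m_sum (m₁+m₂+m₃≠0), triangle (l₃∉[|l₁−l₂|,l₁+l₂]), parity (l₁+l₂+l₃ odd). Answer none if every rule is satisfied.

azimuthal sum: 3 + 0 − 3 = 0  ✓
4 ≤ 6 ≤ 8 (triangle on l)  ✓
L = 6 + 2 + 6 = 14 (even)  ✓

none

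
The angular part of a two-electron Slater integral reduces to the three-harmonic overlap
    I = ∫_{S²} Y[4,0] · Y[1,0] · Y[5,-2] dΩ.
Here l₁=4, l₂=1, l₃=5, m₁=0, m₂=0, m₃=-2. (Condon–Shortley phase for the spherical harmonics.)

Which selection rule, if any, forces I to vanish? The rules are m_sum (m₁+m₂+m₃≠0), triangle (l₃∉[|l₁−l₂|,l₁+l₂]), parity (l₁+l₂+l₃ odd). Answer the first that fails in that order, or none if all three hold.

Σmᵢ = -2  ✗
l₃∈[|l₁−l₂|,l₁+l₂]=[3,5], have l₃=5
Σlᵢ = 10 ⇒ even

m_sum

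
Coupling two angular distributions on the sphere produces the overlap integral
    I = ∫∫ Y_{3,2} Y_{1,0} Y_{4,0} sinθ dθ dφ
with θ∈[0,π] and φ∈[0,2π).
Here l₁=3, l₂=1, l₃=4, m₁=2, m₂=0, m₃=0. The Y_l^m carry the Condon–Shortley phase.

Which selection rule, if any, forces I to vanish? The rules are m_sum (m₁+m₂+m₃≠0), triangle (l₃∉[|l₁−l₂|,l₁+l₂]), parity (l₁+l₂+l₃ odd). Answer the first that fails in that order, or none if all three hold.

m₁+m₂+m₃ = 2 + 0 + 0 = 2  ✗
triangle: |3−1|=2 ≤ l₃=4 ≤ 3+1=4
parity: l₁+l₂+l₃ = 8 is even

m_sum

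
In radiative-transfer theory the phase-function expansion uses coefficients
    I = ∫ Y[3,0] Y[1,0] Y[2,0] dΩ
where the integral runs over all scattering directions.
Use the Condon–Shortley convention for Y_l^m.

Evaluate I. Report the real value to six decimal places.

0.247767

Rules hold: Σm=0, L=6 even, 2≤2≤4.
N = 7·3·5 = 105
Δ = 2!·4!·0!/7! = 1/105
Racah Σ t=1..1: t=1:−1/4 = -1/4
⇒ 3j(3 1 2; 0 0 0)² = 3/35, sgn -1
(m-triple is (0,0,0) — same symbol as above.)
4πI² = N·(3j₀)²·(3jₘ)² = 27/35
I = +1·√(0.771429/4π) = 0.24776670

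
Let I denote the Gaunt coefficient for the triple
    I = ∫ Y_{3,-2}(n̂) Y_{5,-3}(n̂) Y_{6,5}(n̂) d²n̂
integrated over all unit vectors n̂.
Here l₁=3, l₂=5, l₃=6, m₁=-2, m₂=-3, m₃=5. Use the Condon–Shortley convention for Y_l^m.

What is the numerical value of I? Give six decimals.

Rules hold: Σm=0, L=14 even, 2≤6≤8.
N = 7·11·13 = 1001
Δ = 2!·4!·8!/15! = 1/675675
Racah Σ t=0..2: t=0:+1/8640 t=1:−1/2304 t=2:+1/8640 = -7/34560
⇒ 3j(3 5 6; 0 0 0)² = 7/429, sgn -1
Racah Σ t=1..2: t=1:−1/120960 t=2:+1/483840 = -1/161280
⇒ 3j(3 5 6; -2 -3 5)² = 2/91, sgn +1
4πI² = N·(3j₀)²·(3jₘ)² = 14/39
I = -1·√(0.358974/4π) = -0.16901560

-0.169016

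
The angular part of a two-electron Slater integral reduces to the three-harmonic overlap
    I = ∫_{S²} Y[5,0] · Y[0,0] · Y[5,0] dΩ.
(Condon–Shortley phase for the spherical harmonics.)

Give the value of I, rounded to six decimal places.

0.282095

Rules hold: Σm=0, L=10 even, 5≤5≤5.
N = 11·1·11 = 121
Δ = 0!·10!·0!/11! = 1/11
Racah Σ t=0..0: t=0:+1/14400 = 1/14400
⇒ 3j(5 0 5; 0 0 0)² = 1/11, sgn -1
(m-triple is (0,0,0) — same symbol as above.)
4πI² = N·(3j₀)²·(3jₘ)² = 1/1
I = +1·√(1/4π) = 0.28209479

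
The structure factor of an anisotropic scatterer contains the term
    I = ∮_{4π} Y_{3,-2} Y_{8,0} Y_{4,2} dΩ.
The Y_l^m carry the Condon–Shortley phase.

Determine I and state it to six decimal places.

triangle: need 5≤l₃≤11, have 4; I=0

0.000000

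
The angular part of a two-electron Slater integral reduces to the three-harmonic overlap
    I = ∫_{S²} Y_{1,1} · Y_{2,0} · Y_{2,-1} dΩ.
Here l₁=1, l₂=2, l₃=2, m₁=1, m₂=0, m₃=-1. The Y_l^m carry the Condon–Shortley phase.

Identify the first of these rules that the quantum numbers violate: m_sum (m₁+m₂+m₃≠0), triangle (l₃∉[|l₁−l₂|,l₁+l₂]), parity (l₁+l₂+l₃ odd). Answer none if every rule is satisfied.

Σmᵢ = 0  ✓
l₃∈[|l₁−l₂|,l₁+l₂]=[1,3], have l₃=2  ✓
Σlᵢ = 5 ⇒ odd  ✗

parity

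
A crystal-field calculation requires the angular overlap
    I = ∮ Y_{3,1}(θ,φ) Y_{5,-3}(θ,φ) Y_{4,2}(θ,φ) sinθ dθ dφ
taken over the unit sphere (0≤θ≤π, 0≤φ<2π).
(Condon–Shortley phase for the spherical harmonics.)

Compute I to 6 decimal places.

Checks pass: Σm=0; 12 even; l₃=4∈[2,8].
(2·3+1)(2·5+1)(2·4+1) = 693
Δ: 4! 2! 6! / 13! → 1/180180
sum: t=1:−1/576 t=2:+1/144 t=3:−1/576 = 1/288
3j²(3 5 4; 0 0 0) = Δ·Π!·Σ² = 20/1001  (sign +1)
sum: t=0:+1/2304 t=1:−1/720 t=2:+1/5760 = -1/1280
3j²(3 5 4; 1 -3 2) = Δ·Π!·Σ² = 27/1430  (sign -1)
combine: 4πI² = 693·20/1001·27/1430 = 486/1859
take √, sign -1: I = -0.14423595

-0.144236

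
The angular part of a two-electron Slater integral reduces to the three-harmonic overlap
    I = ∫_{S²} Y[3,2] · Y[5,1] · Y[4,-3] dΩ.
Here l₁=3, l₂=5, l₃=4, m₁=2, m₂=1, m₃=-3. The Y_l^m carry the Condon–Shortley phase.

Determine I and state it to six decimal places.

0.160929

Rules hold: Σm=0, L=12 even, 2≤4≤8.
N = 7·11·9 = 693
Δ = 4!·2!·6!/13! = 1/180180
Racah Σ t=1..3: t=1:−1/576 t=2:+1/144 t=3:−1/576 = 1/288
⇒ 3j(3 5 4; 0 0 0)² = 20/1001, sgn +1
Racah Σ t=0..1: t=0:+1/17280 t=1:−1/1440 = -11/17280
⇒ 3j(3 5 4; 2 1 -3)² = 11/468, sgn +1
4πI² = N·(3j₀)²·(3jₘ)² = 55/169
I = +1·√(0.325444/4π) = 0.16092854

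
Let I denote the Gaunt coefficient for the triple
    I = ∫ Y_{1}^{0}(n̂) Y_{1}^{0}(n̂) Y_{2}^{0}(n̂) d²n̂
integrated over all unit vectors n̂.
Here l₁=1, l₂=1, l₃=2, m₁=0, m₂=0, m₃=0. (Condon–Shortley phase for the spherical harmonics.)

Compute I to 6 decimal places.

0.252313

Rules hold: Σm=0, L=4 even, 0≤2≤2.
N = 3·3·5 = 45
Δ = 0!·2!·2!/5! = 1/30
Racah Σ t=0..0: t=0:+1/1 = 1/1
⇒ 3j(1 1 2; 0 0 0)² = 2/15, sgn +1
(m-triple is (0,0,0) — same symbol as above.)
4πI² = N·(3j₀)²·(3jₘ)² = 4/5
I = +1·√(0.8/4π) = 0.25231325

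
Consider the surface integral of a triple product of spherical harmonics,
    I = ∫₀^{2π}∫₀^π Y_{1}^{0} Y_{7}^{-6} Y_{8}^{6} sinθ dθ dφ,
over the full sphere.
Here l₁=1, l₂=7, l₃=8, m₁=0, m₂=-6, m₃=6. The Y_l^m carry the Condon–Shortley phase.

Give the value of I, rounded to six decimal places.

0.161907

Rules hold: Σm=0, L=16 even, 6≤8≤8.
N = 3·15·17 = 765
Δ = 0!·2!·14!/17! = 1/2040
Racah Σ t=0..0: t=0:+1/25401600 = 1/25401600
⇒ 3j(1 7 8; 0 0 0)² = 8/255, sgn +1
Racah Σ t=0..0: t=0:+1/6227020800 = 1/6227020800
⇒ 3j(1 7 8; 0 -6 6)² = 7/510, sgn +1
4πI² = N·(3j₀)²·(3jₘ)² = 28/85
I = +1·√(0.329412/4π) = 0.16190663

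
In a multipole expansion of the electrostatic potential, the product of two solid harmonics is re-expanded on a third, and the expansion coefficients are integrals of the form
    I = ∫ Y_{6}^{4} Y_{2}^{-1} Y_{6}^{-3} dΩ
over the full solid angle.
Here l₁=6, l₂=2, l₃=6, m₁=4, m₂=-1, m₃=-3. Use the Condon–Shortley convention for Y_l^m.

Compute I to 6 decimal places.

Rules hold: Σm=0, L=14 even, 4≤6≤8.
N = 13·5·13 = 845
Δ = 2!·10!·2!/15! = 1/90090
Racah Σ t=0..2: t=0:+1/69120 t=1:−1/14400 t=2:+1/69120 = -7/172800
⇒ 3j(6 2 6; 0 0 0)² = 14/715, sgn -1
Racah Σ t=0..1: t=0:+1/161280 t=1:−1/725760 = 1/207360
⇒ 3j(6 2 6; 4 -1 -3)² = 7/286, sgn -1
4πI² = N·(3j₀)²·(3jₘ)² = 49/121
I = +1·√(0.404959/4π) = 0.17951487

0.179515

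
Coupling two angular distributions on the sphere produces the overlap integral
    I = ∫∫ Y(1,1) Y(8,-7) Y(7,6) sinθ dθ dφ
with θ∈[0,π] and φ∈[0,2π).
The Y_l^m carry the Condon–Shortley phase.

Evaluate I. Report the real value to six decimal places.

-0.313531

Rules hold: Σm=0, L=16 even, 7≤7≤9.
N = 3·17·15 = 765
Δ = 2!·0!·14!/17! = 1/2040
Racah Σ t=1..1: t=1:−1/25401600 = -1/25401600
⇒ 3j(1 8 7; 0 0 0)² = 8/255, sgn +1
Racah Σ t=0..0: t=0:+1/12454041600 = 1/12454041600
⇒ 3j(1 8 7; 1 -7 6)² = 7/136, sgn -1
4πI² = N·(3j₀)²·(3jₘ)² = 21/17
I = -1·√(1.23529/4π) = -0.31353083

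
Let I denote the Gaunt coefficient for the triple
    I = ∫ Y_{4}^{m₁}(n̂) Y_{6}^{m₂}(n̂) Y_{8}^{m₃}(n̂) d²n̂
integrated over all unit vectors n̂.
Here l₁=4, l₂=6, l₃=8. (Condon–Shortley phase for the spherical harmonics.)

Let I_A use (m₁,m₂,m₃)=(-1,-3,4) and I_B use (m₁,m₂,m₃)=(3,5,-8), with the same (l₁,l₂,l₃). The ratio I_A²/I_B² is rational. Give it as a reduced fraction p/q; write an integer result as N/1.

l's match ⇒ only the (l;m) 3-j factors differ between A and B.
A: triangle coeff Δ(4,6,8) = 1/23279256; Σ_t [0,2]: t=0:+1/7257600 t=1:−1/3870720 t=2:+1/26127360 = -43/522547200; (3j)²=1849/352716 [(4 6 8; -1 -3 4)], sign=-1
B: triangle coeff Δ(4,6,8) = 1/23279256; Σ_t [1,1]: t=1:−1/2612736000 = -1/2612736000; (3j)²=77/2907 [(4 6 8; 3 5 -8)], sign=-1
I_A²/I_B² = (1849/352716)/(77/2907) = 5547/28028

5547/28028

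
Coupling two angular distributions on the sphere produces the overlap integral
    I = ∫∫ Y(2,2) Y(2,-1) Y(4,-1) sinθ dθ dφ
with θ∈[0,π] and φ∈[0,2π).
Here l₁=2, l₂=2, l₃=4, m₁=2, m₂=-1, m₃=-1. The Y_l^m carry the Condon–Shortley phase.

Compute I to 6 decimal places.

Checks pass: Σm=0; 8 even; l₃=4∈[0,4].
(2·2+1)(2·2+1)(2·4+1) = 225
Δ: 0! 4! 4! / 9! → 1/630
sum: t=0:+1/16 = 1/16
3j²(2 2 4; 0 0 0) = Δ·Π!·Σ² = 2/35  (sign +1)
sum: t=0:+1/144 = 1/144
3j²(2 2 4; 2 -1 -1) = Δ·Π!·Σ² = 1/126  (sign -1)
combine: 4πI² = 225·2/35·1/126 = 5/49
take √, sign -1: I = -0.09011188

-0.090112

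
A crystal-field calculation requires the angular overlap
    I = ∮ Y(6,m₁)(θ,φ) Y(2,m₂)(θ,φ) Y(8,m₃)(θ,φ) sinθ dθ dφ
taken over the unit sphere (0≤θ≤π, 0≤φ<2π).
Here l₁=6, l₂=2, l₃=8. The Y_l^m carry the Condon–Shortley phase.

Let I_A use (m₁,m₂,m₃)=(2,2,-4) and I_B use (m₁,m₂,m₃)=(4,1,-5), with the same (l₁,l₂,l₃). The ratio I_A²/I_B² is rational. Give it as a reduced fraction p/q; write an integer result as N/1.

15/26

Shared (l₁,l₂,l₃)=(6,2,8): N and (l;000)² cancel in I_A²/I_B².
A: Δ = 0!·12!·4!/17! = 1/30940; Racah Σ t=0..0: t=0:+1/23224320 = 1/23224320; ⇒ 3j(6 2 8; 2 2 -4)² = 99/6188, sgn +1
B: Δ = 0!·12!·4!/17! = 1/30940; Racah Σ t=0..0: t=0:+1/43545600 = 1/43545600; ⇒ 3j(6 2 8; 4 1 -5)² = 33/1190, sgn -1
I_A²/I_B² = (99/6188)/(33/1190) = 15/26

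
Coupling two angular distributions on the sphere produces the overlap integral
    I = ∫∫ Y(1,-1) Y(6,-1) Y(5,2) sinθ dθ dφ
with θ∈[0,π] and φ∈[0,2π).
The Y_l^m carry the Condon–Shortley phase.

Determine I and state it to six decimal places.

-0.129207

Rules hold: Σm=0, L=12 even, 5≤5≤7.
N = 3·13·11 = 429
Δ = 2!·0!·10!/13! = 1/858
Racah Σ t=1..1: t=1:−1/14400 = -1/14400
⇒ 3j(1 6 5; 0 0 0)² = 6/143, sgn +1
Racah Σ t=2..2: t=2:+1/60480 = 1/60480
⇒ 3j(1 6 5; -1 -1 2)² = 5/429, sgn -1
4πI² = N·(3j₀)²·(3jₘ)² = 30/143
I = -1·√(0.20979/4π) = -0.12920749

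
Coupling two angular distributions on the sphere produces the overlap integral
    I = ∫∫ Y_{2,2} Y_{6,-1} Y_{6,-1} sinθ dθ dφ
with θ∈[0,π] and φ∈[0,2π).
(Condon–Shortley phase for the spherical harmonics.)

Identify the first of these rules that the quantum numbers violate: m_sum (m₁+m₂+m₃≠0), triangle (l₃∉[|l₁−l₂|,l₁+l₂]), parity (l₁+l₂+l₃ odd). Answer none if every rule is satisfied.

none

m₁+m₂+m₃ = 2 − 1 − 1 = 0  ✓
triangle: |2−6|=4 ≤ l₃=6 ≤ 2+6=8  ✓
parity: l₁+l₂+l₃ = 14 is even  ✓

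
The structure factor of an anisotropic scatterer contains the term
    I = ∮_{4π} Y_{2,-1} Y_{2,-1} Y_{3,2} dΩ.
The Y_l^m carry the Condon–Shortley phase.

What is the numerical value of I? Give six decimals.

0.000000

Σlᵢ=7 odd — θ-integrand is odd under cosθ→−cosθ; I=0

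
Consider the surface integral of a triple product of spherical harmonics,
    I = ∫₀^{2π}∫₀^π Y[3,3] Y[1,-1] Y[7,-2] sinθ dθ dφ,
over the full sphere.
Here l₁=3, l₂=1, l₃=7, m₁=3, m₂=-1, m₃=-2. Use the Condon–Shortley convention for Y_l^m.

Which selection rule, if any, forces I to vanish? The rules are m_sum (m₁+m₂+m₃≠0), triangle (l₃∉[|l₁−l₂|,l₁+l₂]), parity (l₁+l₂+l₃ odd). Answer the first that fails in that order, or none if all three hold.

azimuthal sum: 3 − 1 − 2 = 0  ✓
2 ≤ 7 ≤ 4 (triangle on l)  ✗
L = 3 + 1 + 7 = 11 (odd)

triangle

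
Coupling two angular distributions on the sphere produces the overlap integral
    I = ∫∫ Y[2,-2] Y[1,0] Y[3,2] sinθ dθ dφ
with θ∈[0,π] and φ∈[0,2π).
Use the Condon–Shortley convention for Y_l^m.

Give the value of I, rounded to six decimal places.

Rules hold: Σm=0, L=6 even, 1≤3≤3.
N = 5·3·7 = 105
Δ = 0!·4!·2!/7! = 1/105
Racah Σ t=0..0: t=0:+1/4 = 1/4
⇒ 3j(2 1 3; 0 0 0)² = 3/35, sgn -1
Racah Σ t=0..0: t=0:+1/24 = 1/24
⇒ 3j(2 1 3; -2 0 2)² = 1/21, sgn -1
4πI² = N·(3j₀)²·(3jₘ)² = 3/7
I = +1·√(0.428571/4π) = 0.18467439

0.184674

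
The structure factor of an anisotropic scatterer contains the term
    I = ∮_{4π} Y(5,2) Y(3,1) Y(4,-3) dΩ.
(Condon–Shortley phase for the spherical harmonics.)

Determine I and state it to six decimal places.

-0.171363

Rules hold: Σm=0, L=12 even, 2≤4≤8.
N = 11·7·9 = 693
Δ = 4!·6!·2!/13! = 1/180180
Racah Σ t=1..3: t=1:−1/576 t=2:+1/144 t=3:−1/576 = 1/288
⇒ 3j(5 3 4; 0 0 0)² = 20/1001, sgn +1
Racah Σ t=2..3: t=2:+1/960 t=3:−1/4320 = 7/8640
⇒ 3j(5 3 4; 2 1 -3)² = 343/12870, sgn -1
4πI² = N·(3j₀)²·(3jₘ)² = 686/1859
I = -1·√(0.369016/4π) = -0.17136315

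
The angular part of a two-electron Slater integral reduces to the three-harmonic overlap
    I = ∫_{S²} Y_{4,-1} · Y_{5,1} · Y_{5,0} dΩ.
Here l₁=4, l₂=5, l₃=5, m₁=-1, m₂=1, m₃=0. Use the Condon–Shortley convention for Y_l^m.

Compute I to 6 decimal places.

Checks pass: Σm=0; 14 even; l₃=5∈[1,9].
(2·4+1)(2·5+1)(2·5+1) = 1089
Δ: 4! 4! 6! / 15! → 1/3153150
sum: t=0:+1/69120 t=1:−1/1728 t=2:+1/576 t=3:−1/1728 t=4:+1/69120 = 7/11520
3j²(4 5 5; 0 0 0) = Δ·Π!·Σ² = 2/143  (sign -1)
sum: t=1:−1/17280 t=2:+1/1152 t=3:−1/864 t=4:+1/6912 = -7/34560
3j²(4 5 5; -1 1 0) = Δ·Π!·Σ² = 1/429  (sign +1)
combine: 4πI² = 1089·2/143·1/429 = 6/169
take √, sign -1: I = -0.05315295

-0.053153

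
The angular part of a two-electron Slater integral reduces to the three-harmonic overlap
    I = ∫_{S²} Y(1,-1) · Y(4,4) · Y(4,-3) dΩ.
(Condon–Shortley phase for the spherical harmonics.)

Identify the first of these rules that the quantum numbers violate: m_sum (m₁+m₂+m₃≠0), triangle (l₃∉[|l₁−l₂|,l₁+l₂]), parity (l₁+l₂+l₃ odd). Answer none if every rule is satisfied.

m₁+m₂+m₃ = -1 + 4 − 3 = 0  ✓
triangle: |1−4|=3 ≤ l₃=4 ≤ 1+4=5  ✓
parity: l₁+l₂+l₃ = 9 is odd  ✗

parity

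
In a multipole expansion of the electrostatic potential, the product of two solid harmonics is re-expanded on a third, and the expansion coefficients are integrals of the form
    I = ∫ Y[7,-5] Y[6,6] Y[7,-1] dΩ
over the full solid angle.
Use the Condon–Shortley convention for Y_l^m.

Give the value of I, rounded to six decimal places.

Rules hold: Σm=0, L=20 even, 1≤7≤13.
N = 15·13·15 = 2925
Δ = 6!·8!·6!/21! = 1/2444321880
Racah Σ t=0..6: t=0:+1/2612736000 t=1:−1/20736000 t=2:+1/1658880 t=3:−1/746496 t=4:+1/1658880 t=5:−1/20736000 t=6:+1/2612736000 = -1/4354560
⇒ 3j(7 6 7; 0 0 0)² = 1000/138567, sgn +1
Racah Σ t=6..6: t=6:+1/746496000 = 1/746496000
⇒ 3j(7 6 7; -5 6 -1)² = 616/62985, sgn +1
4πI² = N·(3j₀)²·(3jₘ)² = 280000/1356277
I = +1·√(0.206448/4π) = 0.12817398

0.128174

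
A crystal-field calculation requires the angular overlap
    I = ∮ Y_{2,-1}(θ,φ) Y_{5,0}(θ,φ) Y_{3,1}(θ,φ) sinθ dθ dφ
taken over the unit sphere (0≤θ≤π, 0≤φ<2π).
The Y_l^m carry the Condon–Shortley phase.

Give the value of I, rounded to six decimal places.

0.169433

Checks pass: Σm=0; 10 even; l₃=3∈[3,7].
(2·2+1)(2·5+1)(2·3+1) = 385
Δ: 4! 0! 6! / 11! → 1/2310
sum: t=2:+1/144 = 1/144
3j²(2 5 3; 0 0 0) = Δ·Π!·Σ² = 10/231  (sign -1)
sum: t=3:−1/288 = -1/288
3j²(2 5 3; -1 0 1) = Δ·Π!·Σ² = 5/231  (sign -1)
combine: 4πI² = 385·10/231·5/231 = 250/693
take √, sign +1: I = 0.16943318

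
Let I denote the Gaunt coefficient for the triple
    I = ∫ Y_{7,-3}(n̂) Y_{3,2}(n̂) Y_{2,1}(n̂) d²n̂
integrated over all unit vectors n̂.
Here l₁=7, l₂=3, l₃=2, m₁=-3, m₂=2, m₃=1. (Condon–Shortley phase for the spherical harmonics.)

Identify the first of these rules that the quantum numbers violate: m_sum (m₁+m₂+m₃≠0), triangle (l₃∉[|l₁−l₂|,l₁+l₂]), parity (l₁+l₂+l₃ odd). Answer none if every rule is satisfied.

triangle

Σmᵢ = 0  ✓
l₃∈[|l₁−l₂|,l₁+l₂]=[4,10], have l₃=2  ✗
Σlᵢ = 12 ⇒ even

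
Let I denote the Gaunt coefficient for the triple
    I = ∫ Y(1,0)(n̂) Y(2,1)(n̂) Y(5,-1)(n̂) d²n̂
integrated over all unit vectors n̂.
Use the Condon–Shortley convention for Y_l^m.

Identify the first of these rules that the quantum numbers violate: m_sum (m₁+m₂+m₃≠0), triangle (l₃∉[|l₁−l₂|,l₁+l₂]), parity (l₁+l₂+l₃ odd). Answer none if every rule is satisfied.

m₁+m₂+m₃ = 0 + 1 − 1 = 0  ✓
triangle: |1−2|=1 ≤ l₃=5 ≤ 1+2=3  ✗
parity: l₁+l₂+l₃ = 8 is even

triangle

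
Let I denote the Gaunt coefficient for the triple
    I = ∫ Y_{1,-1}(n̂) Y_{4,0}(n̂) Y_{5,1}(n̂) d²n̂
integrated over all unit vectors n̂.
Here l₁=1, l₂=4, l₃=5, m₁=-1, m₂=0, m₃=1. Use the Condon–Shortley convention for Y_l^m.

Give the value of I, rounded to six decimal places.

-0.190188

Checks pass: Σm=0; 10 even; l₃=5∈[3,5].
(2·1+1)(2·4+1)(2·5+1) = 297
Δ: 0! 2! 8! / 11! → 1/495
sum: t=0:+1/576 = 1/576
3j²(1 4 5; 0 0 0) = Δ·Π!·Σ² = 5/99  (sign -1)
sum: t=0:+1/1152 = 1/1152
3j²(1 4 5; -1 0 1) = Δ·Π!·Σ² = 1/33  (sign +1)
combine: 4πI² = 297·5/99·1/33 = 5/11
take √, sign -1: I = -0.19018827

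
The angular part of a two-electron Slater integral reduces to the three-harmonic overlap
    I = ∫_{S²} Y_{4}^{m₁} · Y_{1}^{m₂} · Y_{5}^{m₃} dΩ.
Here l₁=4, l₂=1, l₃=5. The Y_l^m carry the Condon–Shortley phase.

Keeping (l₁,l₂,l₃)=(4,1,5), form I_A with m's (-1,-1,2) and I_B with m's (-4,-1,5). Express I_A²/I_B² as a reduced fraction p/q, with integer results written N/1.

7/15

Same 4,1,5: normalisation and zero-m 3j drop out of the ratio.
A: Δ: 0! 8! 2! / 11! → 1/495; sum: t=0:+1/1440 = 1/1440; 3j²(4 1 5; -1 -1 2) = Δ·Π!·Σ² = 7/165  (sign -1)
B: Δ: 0! 8! 2! / 11! → 1/495; sum: t=0:+1/80640 = 1/80640; 3j²(4 1 5; -4 -1 5) = Δ·Π!·Σ² = 1/11  (sign +1)
I_A²/I_B² = (7/165)/(1/11) = 7/15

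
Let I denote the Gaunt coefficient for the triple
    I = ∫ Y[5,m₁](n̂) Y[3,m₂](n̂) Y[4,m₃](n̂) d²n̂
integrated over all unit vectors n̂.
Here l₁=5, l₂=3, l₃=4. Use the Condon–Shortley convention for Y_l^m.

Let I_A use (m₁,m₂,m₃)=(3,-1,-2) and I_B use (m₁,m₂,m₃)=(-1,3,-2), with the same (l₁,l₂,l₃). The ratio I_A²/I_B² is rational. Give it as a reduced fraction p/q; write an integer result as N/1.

126/125

Same 5,3,4: normalisation and zero-m 3j drop out of the ratio.
A: Δ: 4! 6! 2! / 13! → 1/180180; sum: t=0:+1/2304 t=1:−1/720 t=2:+1/5760 = -1/1280; 3j²(5 3 4; 3 -1 -2) = Δ·Π!·Σ² = 27/1430  (sign -1)
B: Δ: 4! 6! 2! / 13! → 1/180180; sum: t=4:+1/2304 = 1/2304; 3j²(5 3 4; -1 3 -2) = Δ·Π!·Σ² = 75/4004  (sign +1)
I_A²/I_B² = (27/1430)/(75/4004) = 126/125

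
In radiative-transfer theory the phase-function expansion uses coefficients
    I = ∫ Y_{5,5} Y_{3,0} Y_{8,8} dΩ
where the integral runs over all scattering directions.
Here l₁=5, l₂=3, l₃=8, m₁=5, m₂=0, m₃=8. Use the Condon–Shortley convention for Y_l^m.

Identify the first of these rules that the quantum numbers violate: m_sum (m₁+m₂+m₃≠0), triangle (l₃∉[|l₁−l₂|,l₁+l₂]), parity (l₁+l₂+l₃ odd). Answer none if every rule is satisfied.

m_sum

azimuthal sum: 5 + 0 + 8 = 13  ✗
2 ≤ 8 ≤ 8 (triangle on l)
L = 5 + 3 + 8 = 16 (even)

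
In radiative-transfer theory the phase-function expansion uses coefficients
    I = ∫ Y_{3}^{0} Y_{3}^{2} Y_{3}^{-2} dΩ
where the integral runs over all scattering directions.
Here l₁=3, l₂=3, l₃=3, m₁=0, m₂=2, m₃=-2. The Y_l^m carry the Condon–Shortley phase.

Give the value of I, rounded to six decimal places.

0.000000

l₁+l₂+l₃=9 is odd: 3j(l;000)=0 ⇒ I=0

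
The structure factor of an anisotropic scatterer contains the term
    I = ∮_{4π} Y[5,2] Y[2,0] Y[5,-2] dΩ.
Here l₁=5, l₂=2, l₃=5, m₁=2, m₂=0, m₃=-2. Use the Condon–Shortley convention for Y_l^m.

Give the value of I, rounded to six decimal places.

0.097044

Rules hold: Σm=0, L=12 even, 3≤5≤7.
N = 11·5·11 = 605
Δ = 2!·8!·2!/13! = 1/38610
Racah Σ t=0..2: t=0:+1/2880 t=1:−1/576 t=2:+1/2880 = -1/960
⇒ 3j(5 2 5; 0 0 0)² = 10/429, sgn +1
Racah Σ t=0..2: t=0:+1/2880 t=1:−1/1440 t=2:+1/20160 = -1/3360
⇒ 3j(5 2 5; 2 0 -2)² = 6/715, sgn +1
4πI² = N·(3j₀)²·(3jₘ)² = 20/169
I = +1·√(0.118343/4π) = 0.09704356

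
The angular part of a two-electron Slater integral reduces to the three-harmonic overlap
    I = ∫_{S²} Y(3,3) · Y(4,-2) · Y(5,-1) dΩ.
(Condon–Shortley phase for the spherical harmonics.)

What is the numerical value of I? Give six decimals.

m-sum 0 ✓  L=12 even ✓  1≤5≤7 ✓
Π(2lᵢ+1) = 7×9×11 = 693
triangle coeff Δ(3,4,5) = 1/180180
Σ_t [0,2]: t=0:+1/576 t=1:−1/144 t=2:+1/576 = -1/288
(3j)²=20/1001 [(3 4 5; 0 0 0)], sign=+1
Σ_t [0,0]: t=0:+1/2304 = 1/2304
(3j)²=75/4004 [(3 4 5; 3 -2 -1)], sign=+1
⇒ 4πI² = 3375/13013
I = (+1)√(3375/13013/(4π)) = 0.14366244

0.143662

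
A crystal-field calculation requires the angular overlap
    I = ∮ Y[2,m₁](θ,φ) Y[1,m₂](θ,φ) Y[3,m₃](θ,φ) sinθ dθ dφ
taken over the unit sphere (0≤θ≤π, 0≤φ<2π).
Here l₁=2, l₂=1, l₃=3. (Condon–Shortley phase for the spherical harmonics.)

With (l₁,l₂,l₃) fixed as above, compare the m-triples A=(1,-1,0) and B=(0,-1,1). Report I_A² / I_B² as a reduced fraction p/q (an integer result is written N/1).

Same 2,1,3: normalisation and zero-m 3j drop out of the ratio.
A: Δ: 0! 4! 2! / 7! → 1/105; sum: t=0:+1/12 = 1/12; 3j²(2 1 3; 1 -1 0) = Δ·Π!·Σ² = 1/35  (sign -1)
B: Δ: 0! 4! 2! / 7! → 1/105; sum: t=0:+1/8 = 1/8; 3j²(2 1 3; 0 -1 1) = Δ·Π!·Σ² = 2/35  (sign +1)
I_A²/I_B² = (1/35)/(2/35) = 1/2

1/2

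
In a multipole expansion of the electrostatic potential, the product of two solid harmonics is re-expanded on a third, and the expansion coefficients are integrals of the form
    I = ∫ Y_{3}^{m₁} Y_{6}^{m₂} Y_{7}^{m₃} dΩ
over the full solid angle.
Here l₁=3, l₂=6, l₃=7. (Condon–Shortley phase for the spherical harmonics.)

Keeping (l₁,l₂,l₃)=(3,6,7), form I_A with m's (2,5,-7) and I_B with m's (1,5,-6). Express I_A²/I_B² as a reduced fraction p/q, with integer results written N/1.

35/1

Shared (l₁,l₂,l₃)=(3,6,7): N and (l;000)² cancel in I_A²/I_B².
A: Δ = 2!·4!·10!/17! = 1/2042040; Racah Σ t=1..1: t=1:−1/87091200 = -1/87091200; ⇒ 3j(3 6 7; 2 5 -7)² = 11/408, sgn -1
B: Δ = 2!·4!·10!/17! = 1/2042040; Racah Σ t=1..2: t=1:−1/21772800 t=2:+1/17418240 = 1/87091200; ⇒ 3j(3 6 7; 1 5 -6)² = 11/14280, sgn -1
I_A²/I_B² = (11/408)/(11/14280) = 35/1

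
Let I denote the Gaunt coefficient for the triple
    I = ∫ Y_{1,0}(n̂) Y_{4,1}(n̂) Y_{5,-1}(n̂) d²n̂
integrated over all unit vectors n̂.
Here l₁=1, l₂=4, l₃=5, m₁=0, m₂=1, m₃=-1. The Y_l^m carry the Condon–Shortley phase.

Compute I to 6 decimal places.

-0.240571

Rules hold: Σm=0, L=10 even, 3≤5≤5.
N = 3·9·11 = 297
Δ = 0!·2!·8!/11! = 1/495
Racah Σ t=0..0: t=0:+1/576 = 1/576
⇒ 3j(1 4 5; 0 0 0)² = 5/99, sgn -1
Racah Σ t=0..0: t=0:+1/720 = 1/720
⇒ 3j(1 4 5; 0 1 -1)² = 8/165, sgn +1
4πI² = N·(3j₀)²·(3jₘ)² = 8/11
I = -1·√(0.727273/4π) = -0.24057125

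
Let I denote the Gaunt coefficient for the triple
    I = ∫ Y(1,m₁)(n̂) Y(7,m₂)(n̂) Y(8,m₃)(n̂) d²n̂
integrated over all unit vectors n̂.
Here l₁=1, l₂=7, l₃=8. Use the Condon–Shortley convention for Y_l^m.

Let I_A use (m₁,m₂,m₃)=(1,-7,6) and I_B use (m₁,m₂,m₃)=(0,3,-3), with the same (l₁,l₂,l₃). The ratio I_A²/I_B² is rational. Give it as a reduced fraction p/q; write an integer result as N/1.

Same 1,7,8: normalisation and zero-m 3j drop out of the ratio.
A: Δ: 0! 2! 14! / 17! → 1/2040; sum: t=0:+1/174356582400 = 1/174356582400; 3j²(1 7 8; 1 -7 6) = Δ·Π!·Σ² = 1/2040  (sign +1)
B: Δ: 0! 2! 14! / 17! → 1/2040; sum: t=0:+1/87091200 = 1/87091200; 3j²(1 7 8; 0 3 -3) = Δ·Π!·Σ² = 11/408  (sign -1)
I_A²/I_B² = (1/2040)/(11/408) = 1/55

1/55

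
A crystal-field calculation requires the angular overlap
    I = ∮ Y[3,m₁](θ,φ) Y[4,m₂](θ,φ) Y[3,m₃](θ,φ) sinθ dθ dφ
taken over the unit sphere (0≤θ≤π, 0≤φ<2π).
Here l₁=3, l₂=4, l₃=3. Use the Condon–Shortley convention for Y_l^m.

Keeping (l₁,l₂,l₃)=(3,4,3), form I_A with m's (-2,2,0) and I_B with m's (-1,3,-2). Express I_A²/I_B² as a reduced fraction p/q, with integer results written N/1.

3/14

Shared (l₁,l₂,l₃)=(3,4,3): N and (l;000)² cancel in I_A²/I_B².
A: Δ = 4!·2!·4!/11! = 1/34650; Racah Σ t=3..4: t=3:−1/72 t=4:+1/96 = -1/288; ⇒ 3j(3 4 3; -2 2 0)² = 1/462, sgn +1
B: Δ = 4!·2!·4!/11! = 1/34650; Racah Σ t=3..4: t=3:−1/144 t=4:+1/288 = -1/288; ⇒ 3j(3 4 3; -1 3 -2)² = 1/99, sgn +1
I_A²/I_B² = (1/462)/(1/99) = 3/14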